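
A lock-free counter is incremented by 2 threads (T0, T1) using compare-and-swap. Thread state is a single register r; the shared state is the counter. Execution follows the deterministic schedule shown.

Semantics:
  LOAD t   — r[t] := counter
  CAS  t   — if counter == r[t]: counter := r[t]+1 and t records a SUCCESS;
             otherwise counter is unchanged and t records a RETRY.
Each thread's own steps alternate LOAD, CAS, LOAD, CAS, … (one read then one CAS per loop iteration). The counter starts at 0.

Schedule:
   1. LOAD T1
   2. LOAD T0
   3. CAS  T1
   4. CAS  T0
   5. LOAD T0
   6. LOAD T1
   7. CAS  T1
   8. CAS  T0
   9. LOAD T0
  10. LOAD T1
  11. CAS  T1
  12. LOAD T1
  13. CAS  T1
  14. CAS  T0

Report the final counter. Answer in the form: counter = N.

T1 LOAD — after: cnt=0, r=0 — load
T0 LOAD — after: cnt=0, r=0 — load
T1 CAS — after: cnt=1, r=0 — ok
T0 CAS — after: cnt=1, r=0 — retry
T0 LOAD — after: cnt=1, r=1 — load
T1 LOAD — after: cnt=1, r=1 — load
T1 CAS — after: cnt=2, r=1 — ok
T0 CAS — after: cnt=2, r=1 — retry
T0 LOAD — after: cnt=2, r=2 — load
T1 LOAD — after: cnt=2, r=2 — load
T1 CAS — after: cnt=3, r=2 — ok
T1 LOAD — after: cnt=3, r=3 — load
T1 CAS — after: cnt=4, r=3 — ok
T0 CAS — after: cnt=4, r=2 — retry

counter = 4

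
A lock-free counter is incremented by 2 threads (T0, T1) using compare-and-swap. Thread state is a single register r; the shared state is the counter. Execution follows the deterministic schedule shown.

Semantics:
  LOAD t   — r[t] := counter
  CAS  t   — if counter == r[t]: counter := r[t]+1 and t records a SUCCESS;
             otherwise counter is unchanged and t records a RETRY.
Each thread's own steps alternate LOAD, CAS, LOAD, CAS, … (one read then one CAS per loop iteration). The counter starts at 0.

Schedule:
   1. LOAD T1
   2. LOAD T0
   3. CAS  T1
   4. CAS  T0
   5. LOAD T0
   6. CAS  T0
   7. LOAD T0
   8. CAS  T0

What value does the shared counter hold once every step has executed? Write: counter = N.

counter = 3

#1 T1 reads 0
#2 T0 reads 0
#3 T1 CAS(0→1) writes; counter now 1
#4 T0 CAS(0→1) fails; counter now 1
#5 T0 reads 1
#6 T0 CAS(1→2) writes; counter now 2
#7 T0 reads 2
#8 T0 CAS(2→3) writes; counter now 3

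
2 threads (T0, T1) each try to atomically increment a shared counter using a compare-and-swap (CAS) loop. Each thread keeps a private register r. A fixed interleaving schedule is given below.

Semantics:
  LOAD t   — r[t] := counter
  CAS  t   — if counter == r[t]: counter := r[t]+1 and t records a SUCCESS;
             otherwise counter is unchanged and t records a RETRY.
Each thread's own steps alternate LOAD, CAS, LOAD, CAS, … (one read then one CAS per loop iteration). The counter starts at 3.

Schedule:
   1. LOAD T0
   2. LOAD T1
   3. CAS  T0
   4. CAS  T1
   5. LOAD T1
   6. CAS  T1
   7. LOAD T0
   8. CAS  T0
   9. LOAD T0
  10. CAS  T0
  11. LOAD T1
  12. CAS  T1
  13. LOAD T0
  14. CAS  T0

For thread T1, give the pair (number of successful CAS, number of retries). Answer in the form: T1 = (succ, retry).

T1 = (2, 1)

1. LOAD T0 → mem=3 r[T0]=3 [LOAD]
2. LOAD T1 → mem=3 r[T1]=3 [LOAD]
3. CAS T0 → mem=4 r[T0]=3 [OK]
4. CAS T1 → mem=4 r[T1]=3 [RETRY]
5. LOAD T1 → mem=4 r[T1]=4 [LOAD]
6. CAS T1 → mem=5 r[T1]=4 [OK]
7. LOAD T0 → mem=5 r[T0]=5 [LOAD]
8. CAS T0 → mem=6 r[T0]=5 [OK]
9. LOAD T0 → mem=6 r[T0]=6 [LOAD]
10. CAS T0 → mem=7 r[T0]=6 [OK]
11. LOAD T1 → mem=7 r[T1]=7 [LOAD]
12. CAS T1 → mem=8 r[T1]=7 [OK]
13. LOAD T0 → mem=8 r[T0]=8 [LOAD]
14. CAS T0 → mem=9 r[T0]=8 [OK]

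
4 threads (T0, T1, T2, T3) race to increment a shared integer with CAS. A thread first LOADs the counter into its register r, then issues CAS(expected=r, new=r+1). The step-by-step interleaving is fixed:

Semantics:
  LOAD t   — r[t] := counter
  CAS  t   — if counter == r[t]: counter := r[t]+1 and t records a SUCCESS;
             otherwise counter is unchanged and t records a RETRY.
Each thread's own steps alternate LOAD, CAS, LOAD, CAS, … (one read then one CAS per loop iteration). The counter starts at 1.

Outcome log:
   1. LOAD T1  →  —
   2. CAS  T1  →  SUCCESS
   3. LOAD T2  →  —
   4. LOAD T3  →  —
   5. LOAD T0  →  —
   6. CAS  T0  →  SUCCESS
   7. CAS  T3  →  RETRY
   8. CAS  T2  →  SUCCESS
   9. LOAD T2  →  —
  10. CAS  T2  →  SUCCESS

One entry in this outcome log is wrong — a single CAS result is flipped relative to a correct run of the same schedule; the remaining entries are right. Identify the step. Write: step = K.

Re-executing:
[1] T1.load  rd  (counter 1, T1.r 1)
[2] T1.cas  hit  (counter 2, T1.r 1)
[3] T2.load  rd  (counter 2, T2.r 2)
[4] T3.load  rd  (counter 2, T3.r 2)
[5] T0.load  rd  (counter 2, T0.r 2)
[6] T0.cas  hit  (counter 3, T0.r 2)
[7] T3.cas  miss  (counter 3, T3.r 2)
[8] T2.cas  miss  (counter 3, T2.r 2)
[9] T2.load  rd  (counter 3, T2.r 3)
[10] T2.cas  hit  (counter 4, T2.r 3)
Mismatch at 8.

step = 8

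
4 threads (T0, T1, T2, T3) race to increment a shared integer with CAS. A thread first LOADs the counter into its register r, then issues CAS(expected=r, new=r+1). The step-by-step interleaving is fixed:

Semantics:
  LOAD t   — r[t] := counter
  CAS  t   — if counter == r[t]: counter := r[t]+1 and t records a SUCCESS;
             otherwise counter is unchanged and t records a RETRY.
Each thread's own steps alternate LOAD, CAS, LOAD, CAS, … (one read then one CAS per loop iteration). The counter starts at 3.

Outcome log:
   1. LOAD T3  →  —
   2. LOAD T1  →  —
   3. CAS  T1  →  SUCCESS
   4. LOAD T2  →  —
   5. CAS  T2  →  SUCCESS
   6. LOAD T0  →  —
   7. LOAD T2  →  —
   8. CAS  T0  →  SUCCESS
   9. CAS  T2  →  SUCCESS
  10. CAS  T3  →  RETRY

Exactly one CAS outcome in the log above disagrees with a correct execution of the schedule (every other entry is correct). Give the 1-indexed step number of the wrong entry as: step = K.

Correct run:
step 1: T3 LOAD ⇒ load; ctr=3 reg=3
step 2: T1 LOAD ⇒ load; ctr=3 reg=3
step 3: T1 CAS ⇒ ok; ctr=4 reg=3
step 4: T2 LOAD ⇒ load; ctr=4 reg=4
step 5: T2 CAS ⇒ ok; ctr=5 reg=4
step 6: T0 LOAD ⇒ load; ctr=5 reg=5
step 7: T2 LOAD ⇒ load; ctr=5 reg=5
step 8: T0 CAS ⇒ ok; ctr=6 reg=5
step 9: T2 CAS ⇒ retry; ctr=6 reg=5
step 10: T3 CAS ⇒ retry; ctr=6 reg=3
Flip is step 9.

step = 9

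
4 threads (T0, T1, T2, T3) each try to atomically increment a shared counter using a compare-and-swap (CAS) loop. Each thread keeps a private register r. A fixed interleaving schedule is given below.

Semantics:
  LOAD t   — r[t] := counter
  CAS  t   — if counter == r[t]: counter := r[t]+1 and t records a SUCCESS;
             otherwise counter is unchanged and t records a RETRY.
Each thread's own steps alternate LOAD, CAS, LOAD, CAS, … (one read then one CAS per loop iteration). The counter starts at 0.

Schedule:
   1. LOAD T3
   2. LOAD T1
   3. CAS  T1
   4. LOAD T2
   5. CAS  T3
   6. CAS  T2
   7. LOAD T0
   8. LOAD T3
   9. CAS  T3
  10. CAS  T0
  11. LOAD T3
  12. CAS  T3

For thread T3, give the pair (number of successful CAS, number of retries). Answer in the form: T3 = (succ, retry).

[1] T3.load  rd  (counter 0, T3.r 0)
[2] T1.load  rd  (counter 0, T1.r 0)
[3] T1.cas  hit  (counter 1, T1.r 0)
[4] T2.load  rd  (counter 1, T2.r 1)
[5] T3.cas  miss  (counter 1, T3.r 0)
[6] T2.cas  hit  (counter 2, T2.r 1)
[7] T0.load  rd  (counter 2, T0.r 2)
[8] T3.load  rd  (counter 2, T3.r 2)
[9] T3.cas  hit  (counter 3, T3.r 2)
[10] T0.cas  miss  (counter 3, T0.r 2)
[11] T3.load  rd  (counter 3, T3.r 3)
[12] T3.cas  hit  (counter 4, T3.r 3)

T3 = (2, 1)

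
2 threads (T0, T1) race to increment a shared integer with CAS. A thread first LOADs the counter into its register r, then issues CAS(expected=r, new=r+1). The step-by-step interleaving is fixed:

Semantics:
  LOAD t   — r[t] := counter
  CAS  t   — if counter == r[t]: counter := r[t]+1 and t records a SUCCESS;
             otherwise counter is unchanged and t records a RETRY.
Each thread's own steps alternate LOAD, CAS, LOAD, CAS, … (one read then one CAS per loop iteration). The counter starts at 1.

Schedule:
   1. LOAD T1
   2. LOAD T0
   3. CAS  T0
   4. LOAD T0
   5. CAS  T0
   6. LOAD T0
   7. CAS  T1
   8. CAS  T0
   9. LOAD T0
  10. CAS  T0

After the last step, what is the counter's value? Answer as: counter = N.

[1] T1.load  rd  (counter 1, T1.r 1)
[2] T0.load  rd  (counter 1, T0.r 1)
[3] T0.cas  hit  (counter 2, T0.r 1)
[4] T0.load  rd  (counter 2, T0.r 2)
[5] T0.cas  hit  (counter 3, T0.r 2)
[6] T0.load  rd  (counter 3, T0.r 3)
[7] T1.cas  miss  (counter 3, T1.r 1)
[8] T0.cas  hit  (counter 4, T0.r 3)
[9] T0.load  rd  (counter 4, T0.r 4)
[10] T0.cas  hit  (counter 5, T0.r 4)

counter = 5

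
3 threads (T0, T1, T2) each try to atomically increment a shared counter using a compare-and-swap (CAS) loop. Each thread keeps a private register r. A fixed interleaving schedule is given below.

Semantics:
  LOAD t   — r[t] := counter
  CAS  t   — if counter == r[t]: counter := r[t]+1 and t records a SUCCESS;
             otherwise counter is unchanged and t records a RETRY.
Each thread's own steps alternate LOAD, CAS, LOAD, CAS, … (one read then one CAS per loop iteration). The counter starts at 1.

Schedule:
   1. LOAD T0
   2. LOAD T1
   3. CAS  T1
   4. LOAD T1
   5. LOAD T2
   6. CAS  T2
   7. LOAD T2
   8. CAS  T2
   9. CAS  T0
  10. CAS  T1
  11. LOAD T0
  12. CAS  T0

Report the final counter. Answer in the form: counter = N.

1. LOAD T0 → mem=1 r[T0]=1 [LOAD]
2. LOAD T1 → mem=1 r[T1]=1 [LOAD]
3. CAS T1 → mem=2 r[T1]=1 [OK]
4. LOAD T1 → mem=2 r[T1]=2 [LOAD]
5. LOAD T2 → mem=2 r[T2]=2 [LOAD]
6. CAS T2 → mem=3 r[T2]=2 [OK]
7. LOAD T2 → mem=3 r[T2]=3 [LOAD]
8. CAS T2 → mem=4 r[T2]=3 [OK]
9. CAS T0 → mem=4 r[T0]=1 [RETRY]
10. CAS T1 → mem=4 r[T1]=2 [RETRY]
11. LOAD T0 → mem=4 r[T0]=4 [LOAD]
12. CAS T0 → mem=5 r[T0]=4 [OK]

counter = 5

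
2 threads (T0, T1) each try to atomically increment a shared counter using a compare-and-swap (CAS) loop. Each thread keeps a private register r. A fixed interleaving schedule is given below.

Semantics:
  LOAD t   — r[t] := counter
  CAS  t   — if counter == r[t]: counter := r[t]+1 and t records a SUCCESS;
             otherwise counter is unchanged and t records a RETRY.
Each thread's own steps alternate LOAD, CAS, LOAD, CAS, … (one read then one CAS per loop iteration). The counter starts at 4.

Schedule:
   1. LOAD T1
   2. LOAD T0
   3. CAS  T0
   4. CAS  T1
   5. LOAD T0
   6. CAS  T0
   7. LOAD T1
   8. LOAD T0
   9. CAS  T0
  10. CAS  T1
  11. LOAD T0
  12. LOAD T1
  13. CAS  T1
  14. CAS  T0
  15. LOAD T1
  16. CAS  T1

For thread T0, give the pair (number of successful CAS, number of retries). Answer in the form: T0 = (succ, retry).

1. LOAD T1 → mem=4 r[T1]=4 [LOAD]
2. LOAD T0 → mem=4 r[T0]=4 [LOAD]
3. CAS T0 → mem=5 r[T0]=4 [OK]
4. CAS T1 → mem=5 r[T1]=4 [RETRY]
5. LOAD T0 → mem=5 r[T0]=5 [LOAD]
6. CAS T0 → mem=6 r[T0]=5 [OK]
7. LOAD T1 → mem=6 r[T1]=6 [LOAD]
8. LOAD T0 → mem=6 r[T0]=6 [LOAD]
9. CAS T0 → mem=7 r[T0]=6 [OK]
10. CAS T1 → mem=7 r[T1]=6 [RETRY]
11. LOAD T0 → mem=7 r[T0]=7 [LOAD]
12. LOAD T1 → mem=7 r[T1]=7 [LOAD]
13. CAS T1 → mem=8 r[T1]=7 [OK]
14. CAS T0 → mem=8 r[T0]=7 [RETRY]
15. LOAD T1 → mem=8 r[T1]=8 [LOAD]
16. CAS T1 → mem=9 r[T1]=8 [OK]

T0 = (3, 1)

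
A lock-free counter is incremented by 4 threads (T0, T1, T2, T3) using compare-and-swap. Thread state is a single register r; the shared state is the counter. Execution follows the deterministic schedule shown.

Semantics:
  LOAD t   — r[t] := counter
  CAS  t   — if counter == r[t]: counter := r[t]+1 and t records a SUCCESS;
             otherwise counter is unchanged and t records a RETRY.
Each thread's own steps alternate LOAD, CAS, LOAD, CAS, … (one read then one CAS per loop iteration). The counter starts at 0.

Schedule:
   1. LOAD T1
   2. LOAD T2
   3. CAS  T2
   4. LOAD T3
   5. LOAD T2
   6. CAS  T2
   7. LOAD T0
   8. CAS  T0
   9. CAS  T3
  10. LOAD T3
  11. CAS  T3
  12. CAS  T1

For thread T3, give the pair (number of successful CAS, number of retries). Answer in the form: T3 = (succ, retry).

T3 = (1, 1)

   1) LOAD T1:  M=0  r_T1=0
   2) LOAD T2:  M=0  r_T2=0
   3) CAS  T2:  M=1  r_T2=0 ✓
   4) LOAD T3:  M=1  r_T3=1
   5) LOAD T2:  M=1  r_T2=1
   6) CAS  T2:  M=2  r_T2=1 ✓
   7) LOAD T0:  M=2  r_T0=2
   8) CAS  T0:  M=3  r_T0=2 ✓
   9) CAS  T3:  M=3  r_T3=1 ✗
  10) LOAD T3:  M=3  r_T3=3
  11) CAS  T3:  M=4  r_T3=3 ✓
  12) CAS  T1:  M=4  r_T1=0 ✗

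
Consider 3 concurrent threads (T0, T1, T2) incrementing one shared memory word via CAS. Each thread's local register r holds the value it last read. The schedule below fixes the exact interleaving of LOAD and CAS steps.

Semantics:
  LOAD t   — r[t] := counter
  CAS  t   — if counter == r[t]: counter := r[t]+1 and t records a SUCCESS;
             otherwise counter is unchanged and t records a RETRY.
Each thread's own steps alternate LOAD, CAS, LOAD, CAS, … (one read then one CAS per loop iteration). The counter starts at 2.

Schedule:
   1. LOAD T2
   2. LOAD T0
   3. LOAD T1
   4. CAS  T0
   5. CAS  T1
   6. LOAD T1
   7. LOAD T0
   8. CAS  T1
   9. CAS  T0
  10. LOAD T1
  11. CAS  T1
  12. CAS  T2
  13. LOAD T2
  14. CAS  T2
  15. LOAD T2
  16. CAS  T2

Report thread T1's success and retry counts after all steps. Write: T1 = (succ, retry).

   1) LOAD T2:  M=2  r_T2=2
   2) LOAD T0:  M=2  r_T0=2
   3) LOAD T1:  M=2  r_T1=2
   4) CAS  T0:  M=3  r_T0=2 ✓
   5) CAS  T1:  M=3  r_T1=2 ✗
   6) LOAD T1:  M=3  r_T1=3
   7) LOAD T0:  M=3  r_T0=3
   8) CAS  T1:  M=4  r_T1=3 ✓
   9) CAS  T0:  M=4  r_T0=3 ✗
  10) LOAD T1:  M=4  r_T1=4
  11) CAS  T1:  M=5  r_T1=4 ✓
  12) CAS  T2:  M=5  r_T2=2 ✗
  13) LOAD T2:  M=5  r_T2=5
  14) CAS  T2:  M=6  r_T2=5 ✓
  15) LOAD T2:  M=6  r_T2=6
  16) CAS  T2:  M=7  r_T2=6 ✓

T1 = (2, 1)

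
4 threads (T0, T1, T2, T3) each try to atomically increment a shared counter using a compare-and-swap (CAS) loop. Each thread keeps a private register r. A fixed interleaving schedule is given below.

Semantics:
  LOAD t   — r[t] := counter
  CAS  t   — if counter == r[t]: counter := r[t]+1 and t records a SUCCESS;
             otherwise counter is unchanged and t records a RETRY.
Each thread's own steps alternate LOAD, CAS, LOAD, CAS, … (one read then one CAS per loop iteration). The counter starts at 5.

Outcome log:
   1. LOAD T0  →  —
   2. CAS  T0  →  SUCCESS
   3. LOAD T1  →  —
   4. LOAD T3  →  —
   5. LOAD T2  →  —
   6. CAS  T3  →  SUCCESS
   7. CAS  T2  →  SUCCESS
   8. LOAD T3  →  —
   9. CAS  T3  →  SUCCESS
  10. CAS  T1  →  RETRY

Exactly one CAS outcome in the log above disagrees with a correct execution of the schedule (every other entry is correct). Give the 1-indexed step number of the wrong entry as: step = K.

step = 7

Correct run:
#1 T0 reads 5
#2 T0 CAS(5→6) writes; counter now 6
#3 T1 reads 6
#4 T3 reads 6
#5 T2 reads 6
#6 T3 CAS(6→7) writes; counter now 7
#7 T2 CAS(6→7) fails; counter now 7
#8 T3 reads 7
#9 T3 CAS(7→8) writes; counter now 8
#10 T1 CAS(6→7) fails; counter now 8
Log disagrees first at step 7.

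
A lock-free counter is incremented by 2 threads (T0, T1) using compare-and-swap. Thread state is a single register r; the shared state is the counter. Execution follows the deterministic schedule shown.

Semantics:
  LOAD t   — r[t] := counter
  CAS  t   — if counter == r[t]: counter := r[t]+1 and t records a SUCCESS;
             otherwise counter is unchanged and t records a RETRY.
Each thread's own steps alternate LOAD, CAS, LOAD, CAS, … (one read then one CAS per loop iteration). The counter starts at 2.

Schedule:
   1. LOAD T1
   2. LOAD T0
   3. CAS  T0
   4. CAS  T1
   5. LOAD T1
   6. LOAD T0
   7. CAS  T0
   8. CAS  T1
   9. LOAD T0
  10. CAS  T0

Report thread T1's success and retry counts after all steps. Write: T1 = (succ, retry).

T1 = (0, 2)

[1] T1.load  rd  (counter 2, T1.r 2)
[2] T0.load  rd  (counter 2, T0.r 2)
[3] T0.cas  hit  (counter 3, T0.r 2)
[4] T1.cas  miss  (counter 3, T1.r 2)
[5] T1.load  rd  (counter 3, T1.r 3)
[6] T0.load  rd  (counter 3, T0.r 3)
[7] T0.cas  hit  (counter 4, T0.r 3)
[8] T1.cas  miss  (counter 4, T1.r 3)
[9] T0.load  rd  (counter 4, T0.r 4)
[10] T0.cas  hit  (counter 5, T0.r 4)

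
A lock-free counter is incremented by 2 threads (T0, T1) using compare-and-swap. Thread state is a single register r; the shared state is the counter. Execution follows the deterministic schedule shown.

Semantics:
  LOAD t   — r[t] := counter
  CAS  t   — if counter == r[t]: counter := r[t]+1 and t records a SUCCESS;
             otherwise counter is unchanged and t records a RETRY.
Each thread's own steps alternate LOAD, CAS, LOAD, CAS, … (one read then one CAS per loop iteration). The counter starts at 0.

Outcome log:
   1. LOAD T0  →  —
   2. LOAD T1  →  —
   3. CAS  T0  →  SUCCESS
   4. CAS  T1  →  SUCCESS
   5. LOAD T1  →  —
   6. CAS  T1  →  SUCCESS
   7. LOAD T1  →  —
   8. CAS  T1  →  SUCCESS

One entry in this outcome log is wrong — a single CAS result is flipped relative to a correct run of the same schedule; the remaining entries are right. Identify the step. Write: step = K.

step = 4

Reference trace:
   1) LOAD T0:  M=0  r_T0=0
   2) LOAD T1:  M=0  r_T1=0
   3) CAS  T0:  M=1  r_T0=0 ✓
   4) CAS  T1:  M=1  r_T1=0 ✗
   5) LOAD T1:  M=1  r_T1=1
   6) CAS  T1:  M=2  r_T1=1 ✓
   7) LOAD T1:  M=2  r_T1=2
   8) CAS  T1:  M=3  r_T1=2 ✓
Flip is step 4.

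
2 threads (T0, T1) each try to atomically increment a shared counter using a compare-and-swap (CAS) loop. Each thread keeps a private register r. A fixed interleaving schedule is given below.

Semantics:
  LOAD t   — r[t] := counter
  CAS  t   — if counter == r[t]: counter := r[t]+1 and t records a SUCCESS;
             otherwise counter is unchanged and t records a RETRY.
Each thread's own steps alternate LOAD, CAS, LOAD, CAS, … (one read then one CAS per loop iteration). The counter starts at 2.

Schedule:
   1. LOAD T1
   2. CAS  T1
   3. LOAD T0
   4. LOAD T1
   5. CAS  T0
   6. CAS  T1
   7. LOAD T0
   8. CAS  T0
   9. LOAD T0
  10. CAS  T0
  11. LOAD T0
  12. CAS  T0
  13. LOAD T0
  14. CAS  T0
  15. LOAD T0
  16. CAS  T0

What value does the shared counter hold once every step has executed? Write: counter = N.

counter = 9

1. LOAD T1 → mem=2 r[T1]=2 [LOAD]
2. CAS T1 → mem=3 r[T1]=2 [OK]
3. LOAD T0 → mem=3 r[T0]=3 [LOAD]
4. LOAD T1 → mem=3 r[T1]=3 [LOAD]
5. CAS T0 → mem=4 r[T0]=3 [OK]
6. CAS T1 → mem=4 r[T1]=3 [RETRY]
7. LOAD T0 → mem=4 r[T0]=4 [LOAD]
8. CAS T0 → mem=5 r[T0]=4 [OK]
9. LOAD T0 → mem=5 r[T0]=5 [LOAD]
10. CAS T0 → mem=6 r[T0]=5 [OK]
11. LOAD T0 → mem=6 r[T0]=6 [LOAD]
12. CAS T0 → mem=7 r[T0]=6 [OK]
13. LOAD T0 → mem=7 r[T0]=7 [LOAD]
14. CAS T0 → mem=8 r[T0]=7 [OK]
15. LOAD T0 → mem=8 r[T0]=8 [LOAD]
16. CAS T0 → mem=9 r[T0]=8 [OK]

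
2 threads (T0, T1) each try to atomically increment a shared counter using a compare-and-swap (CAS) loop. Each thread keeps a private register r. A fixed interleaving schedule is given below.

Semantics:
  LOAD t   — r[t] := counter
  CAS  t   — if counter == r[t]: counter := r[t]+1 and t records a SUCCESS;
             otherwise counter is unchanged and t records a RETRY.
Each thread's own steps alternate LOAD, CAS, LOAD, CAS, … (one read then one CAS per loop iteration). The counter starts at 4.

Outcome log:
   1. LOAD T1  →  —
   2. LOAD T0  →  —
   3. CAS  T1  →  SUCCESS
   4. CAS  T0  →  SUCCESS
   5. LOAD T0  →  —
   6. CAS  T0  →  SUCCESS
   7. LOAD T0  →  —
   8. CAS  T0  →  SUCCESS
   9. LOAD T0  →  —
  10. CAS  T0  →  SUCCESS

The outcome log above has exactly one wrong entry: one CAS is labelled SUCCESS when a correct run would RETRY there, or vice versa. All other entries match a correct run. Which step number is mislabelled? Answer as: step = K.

Reference trace:
step 1: T1 LOAD ⇒ load; ctr=4 reg=4
step 2: T0 LOAD ⇒ load; ctr=4 reg=4
step 3: T1 CAS ⇒ ok; ctr=5 reg=4
step 4: T0 CAS ⇒ retry; ctr=5 reg=4
step 5: T0 LOAD ⇒ load; ctr=5 reg=5
step 6: T0 CAS ⇒ ok; ctr=6 reg=5
step 7: T0 LOAD ⇒ load; ctr=6 reg=6
step 8: T0 CAS ⇒ ok; ctr=7 reg=6
step 9: T0 LOAD ⇒ load; ctr=7 reg=7
step 10: T0 CAS ⇒ ok; ctr=8 reg=7
Flip is step 4.

step = 4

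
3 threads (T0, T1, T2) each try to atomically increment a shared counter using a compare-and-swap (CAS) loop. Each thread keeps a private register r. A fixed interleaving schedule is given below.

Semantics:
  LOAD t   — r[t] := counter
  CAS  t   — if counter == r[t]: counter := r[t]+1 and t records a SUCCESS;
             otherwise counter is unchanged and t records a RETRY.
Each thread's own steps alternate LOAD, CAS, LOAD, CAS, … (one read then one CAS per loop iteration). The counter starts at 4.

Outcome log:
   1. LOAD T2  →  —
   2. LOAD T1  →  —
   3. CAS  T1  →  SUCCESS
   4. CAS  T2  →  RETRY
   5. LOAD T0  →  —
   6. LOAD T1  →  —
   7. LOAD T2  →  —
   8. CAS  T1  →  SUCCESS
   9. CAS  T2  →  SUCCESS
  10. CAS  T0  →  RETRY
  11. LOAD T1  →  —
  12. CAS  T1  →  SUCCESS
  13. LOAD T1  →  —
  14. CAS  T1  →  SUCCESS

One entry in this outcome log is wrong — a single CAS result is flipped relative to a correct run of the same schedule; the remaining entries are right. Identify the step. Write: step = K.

step = 9

Re-executing:
1. LOAD T2 → mem=4 r[T2]=4 [LOAD]
2. LOAD T1 → mem=4 r[T1]=4 [LOAD]
3. CAS T1 → mem=5 r[T1]=4 [OK]
4. CAS T2 → mem=5 r[T2]=4 [RETRY]
5. LOAD T0 → mem=5 r[T0]=5 [LOAD]
6. LOAD T1 → mem=5 r[T1]=5 [LOAD]
7. LOAD T2 → mem=5 r[T2]=5 [LOAD]
8. CAS T1 → mem=6 r[T1]=5 [OK]
9. CAS T2 → mem=6 r[T2]=5 [RETRY]
10. CAS T0 → mem=6 r[T0]=5 [RETRY]
11. LOAD T1 → mem=6 r[T1]=6 [LOAD]
12. CAS T1 → mem=7 r[T1]=6 [OK]
13. LOAD T1 → mem=7 r[T1]=7 [LOAD]
14. CAS T1 → mem=8 r[T1]=7 [OK]
Mismatch at 9.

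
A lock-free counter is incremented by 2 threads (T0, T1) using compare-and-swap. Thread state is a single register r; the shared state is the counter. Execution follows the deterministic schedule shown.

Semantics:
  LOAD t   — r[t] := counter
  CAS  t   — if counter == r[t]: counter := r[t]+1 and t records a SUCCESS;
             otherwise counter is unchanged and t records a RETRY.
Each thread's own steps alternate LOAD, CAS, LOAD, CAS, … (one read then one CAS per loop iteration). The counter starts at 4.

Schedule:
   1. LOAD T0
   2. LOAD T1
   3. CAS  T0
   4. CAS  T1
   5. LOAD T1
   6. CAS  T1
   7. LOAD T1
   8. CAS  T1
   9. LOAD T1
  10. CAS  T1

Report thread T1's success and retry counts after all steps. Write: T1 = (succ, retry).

T1 = (3, 1)

T0 LOAD — after: cnt=4, r=4 — load
T1 LOAD — after: cnt=4, r=4 — load
T0 CAS — after: cnt=5, r=4 — ok
T1 CAS — after: cnt=5, r=4 — retry
T1 LOAD — after: cnt=5, r=5 — load
T1 CAS — after: cnt=6, r=5 — ok
T1 LOAD — after: cnt=6, r=6 — load
T1 CAS — after: cnt=7, r=6 — ok
T1 LOAD — after: cnt=7, r=7 — load
T1 CAS — after: cnt=8, r=7 — ok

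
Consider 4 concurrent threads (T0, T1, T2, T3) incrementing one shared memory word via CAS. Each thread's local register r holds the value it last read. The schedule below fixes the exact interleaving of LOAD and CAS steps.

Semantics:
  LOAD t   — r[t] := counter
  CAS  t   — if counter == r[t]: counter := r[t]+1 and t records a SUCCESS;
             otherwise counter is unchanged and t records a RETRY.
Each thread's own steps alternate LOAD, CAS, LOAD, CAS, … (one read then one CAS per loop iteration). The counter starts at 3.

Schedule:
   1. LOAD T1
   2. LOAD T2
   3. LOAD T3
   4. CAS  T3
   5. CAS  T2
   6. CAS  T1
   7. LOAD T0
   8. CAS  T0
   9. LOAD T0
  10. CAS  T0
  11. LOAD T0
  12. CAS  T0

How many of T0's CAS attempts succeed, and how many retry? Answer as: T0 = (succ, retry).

1. LOAD T1 → mem=3 r[T1]=3 [LOAD]
2. LOAD T2 → mem=3 r[T2]=3 [LOAD]
3. LOAD T3 → mem=3 r[T3]=3 [LOAD]
4. CAS T3 → mem=4 r[T3]=3 [OK]
5. CAS T2 → mem=4 r[T2]=3 [RETRY]
6. CAS T1 → mem=4 r[T1]=3 [RETRY]
7. LOAD T0 → mem=4 r[T0]=4 [LOAD]
8. CAS T0 → mem=5 r[T0]=4 [OK]
9. LOAD T0 → mem=5 r[T0]=5 [LOAD]
10. CAS T0 → mem=6 r[T0]=5 [OK]
11. LOAD T0 → mem=6 r[T0]=6 [LOAD]
12. CAS T0 → mem=7 r[T0]=6 [OK]

T0 = (3, 0)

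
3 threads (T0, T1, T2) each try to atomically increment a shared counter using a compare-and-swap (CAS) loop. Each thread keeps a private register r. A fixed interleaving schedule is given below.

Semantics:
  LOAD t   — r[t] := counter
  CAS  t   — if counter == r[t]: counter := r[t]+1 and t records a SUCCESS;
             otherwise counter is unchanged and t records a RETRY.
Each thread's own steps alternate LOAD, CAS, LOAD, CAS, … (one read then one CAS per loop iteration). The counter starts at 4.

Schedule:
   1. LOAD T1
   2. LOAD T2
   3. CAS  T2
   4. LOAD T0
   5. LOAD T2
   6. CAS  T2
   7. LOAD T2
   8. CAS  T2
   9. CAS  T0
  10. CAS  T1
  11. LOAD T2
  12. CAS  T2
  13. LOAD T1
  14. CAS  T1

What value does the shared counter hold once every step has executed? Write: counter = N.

   1) LOAD T1:  M=4  r_T1=4
   2) LOAD T2:  M=4  r_T2=4
   3) CAS  T2:  M=5  r_T2=4 ✓
   4) LOAD T0:  M=5  r_T0=5
   5) LOAD T2:  M=5  r_T2=5
   6) CAS  T2:  M=6  r_T2=5 ✓
   7) LOAD T2:  M=6  r_T2=6
   8) CAS  T2:  M=7  r_T2=6 ✓
   9) CAS  T0:  M=7  r_T0=5 ✗
  10) CAS  T1:  M=7  r_T1=4 ✗
  11) LOAD T2:  M=7  r_T2=7
  12) CAS  T2:  M=8  r_T2=7 ✓
  13) LOAD T1:  M=8  r_T1=8
  14) CAS  T1:  M=9  r_T1=8 ✓

counter = 9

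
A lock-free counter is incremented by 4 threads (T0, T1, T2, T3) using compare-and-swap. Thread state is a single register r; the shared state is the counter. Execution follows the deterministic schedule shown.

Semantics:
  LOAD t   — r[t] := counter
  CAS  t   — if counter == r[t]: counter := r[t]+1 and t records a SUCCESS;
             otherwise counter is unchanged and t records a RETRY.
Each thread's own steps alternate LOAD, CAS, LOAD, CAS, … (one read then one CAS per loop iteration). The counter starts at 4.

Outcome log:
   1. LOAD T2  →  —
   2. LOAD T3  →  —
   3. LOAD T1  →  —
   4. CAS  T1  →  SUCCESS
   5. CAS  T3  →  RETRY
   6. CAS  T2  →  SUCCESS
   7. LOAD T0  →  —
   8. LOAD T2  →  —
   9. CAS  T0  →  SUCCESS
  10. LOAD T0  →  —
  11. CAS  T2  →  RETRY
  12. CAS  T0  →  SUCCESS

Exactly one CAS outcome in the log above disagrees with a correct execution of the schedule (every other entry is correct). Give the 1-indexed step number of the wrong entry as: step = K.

Correct run:
#1 T2 reads 4
#2 T3 reads 4
#3 T1 reads 4
#4 T1 CAS(4→5) writes; counter now 5
#5 T3 CAS(4→5) fails; counter now 5
#6 T2 CAS(4→5) fails; counter now 5
#7 T0 reads 5
#8 T2 reads 5
#9 T0 CAS(5→6) writes; counter now 6
#10 T0 reads 6
#11 T2 CAS(5→6) fails; counter now 6
#12 T0 CAS(6→7) writes; counter now 7
Mismatch at 6.

step = 6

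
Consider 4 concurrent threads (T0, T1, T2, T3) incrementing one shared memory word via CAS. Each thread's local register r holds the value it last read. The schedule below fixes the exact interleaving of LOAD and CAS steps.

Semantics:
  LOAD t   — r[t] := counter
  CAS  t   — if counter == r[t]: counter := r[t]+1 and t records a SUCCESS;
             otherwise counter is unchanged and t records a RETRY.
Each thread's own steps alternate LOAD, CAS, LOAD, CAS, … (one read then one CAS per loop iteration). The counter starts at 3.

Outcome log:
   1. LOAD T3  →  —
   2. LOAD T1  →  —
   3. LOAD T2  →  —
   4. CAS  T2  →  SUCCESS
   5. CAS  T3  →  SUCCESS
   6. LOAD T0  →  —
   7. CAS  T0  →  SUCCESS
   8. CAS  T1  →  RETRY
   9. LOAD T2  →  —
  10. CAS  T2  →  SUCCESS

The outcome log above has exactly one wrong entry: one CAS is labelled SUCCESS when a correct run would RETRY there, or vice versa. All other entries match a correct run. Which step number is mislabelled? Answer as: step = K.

Re-executing:
1. LOAD T3 → mem=3 r[T3]=3 [LOAD]
2. LOAD T1 → mem=3 r[T1]=3 [LOAD]
3. LOAD T2 → mem=3 r[T2]=3 [LOAD]
4. CAS T2 → mem=4 r[T2]=3 [OK]
5. CAS T3 → mem=4 r[T3]=3 [RETRY]
6. LOAD T0 → mem=4 r[T0]=4 [LOAD]
7. CAS T0 → mem=5 r[T0]=4 [OK]
8. CAS T1 → mem=5 r[T1]=3 [RETRY]
9. LOAD T2 → mem=5 r[T2]=5 [LOAD]
10. CAS T2 → mem=6 r[T2]=5 [OK]
Mismatch at 5.

step = 5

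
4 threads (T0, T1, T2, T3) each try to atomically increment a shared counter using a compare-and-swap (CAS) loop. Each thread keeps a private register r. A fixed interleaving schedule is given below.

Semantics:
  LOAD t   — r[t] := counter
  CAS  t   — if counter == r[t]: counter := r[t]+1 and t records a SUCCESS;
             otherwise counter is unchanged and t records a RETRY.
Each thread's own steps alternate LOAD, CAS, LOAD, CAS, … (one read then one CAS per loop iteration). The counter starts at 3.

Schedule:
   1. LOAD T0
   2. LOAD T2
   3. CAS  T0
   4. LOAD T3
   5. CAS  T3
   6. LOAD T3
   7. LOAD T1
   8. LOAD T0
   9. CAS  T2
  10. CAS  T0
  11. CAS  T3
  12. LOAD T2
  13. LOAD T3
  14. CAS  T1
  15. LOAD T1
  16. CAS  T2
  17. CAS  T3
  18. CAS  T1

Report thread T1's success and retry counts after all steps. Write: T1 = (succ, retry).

T1 = (0, 2)

step 1: T0 LOAD ⇒ load; ctr=3 reg=3
step 2: T2 LOAD ⇒ load; ctr=3 reg=3
step 3: T0 CAS ⇒ ok; ctr=4 reg=3
step 4: T3 LOAD ⇒ load; ctr=4 reg=4
step 5: T3 CAS ⇒ ok; ctr=5 reg=4
step 6: T3 LOAD ⇒ load; ctr=5 reg=5
step 7: T1 LOAD ⇒ load; ctr=5 reg=5
step 8: T0 LOAD ⇒ load; ctr=5 reg=5
step 9: T2 CAS ⇒ retry; ctr=5 reg=3
step 10: T0 CAS ⇒ ok; ctr=6 reg=5
step 11: T3 CAS ⇒ retry; ctr=6 reg=5
step 12: T2 LOAD ⇒ load; ctr=6 reg=6
step 13: T3 LOAD ⇒ load; ctr=6 reg=6
step 14: T1 CAS ⇒ retry; ctr=6 reg=5
step 15: T1 LOAD ⇒ load; ctr=6 reg=6
step 16: T2 CAS ⇒ ok; ctr=7 reg=6
step 17: T3 CAS ⇒ retry; ctr=7 reg=6
step 18: T1 CAS ⇒ retry; ctr=7 reg=6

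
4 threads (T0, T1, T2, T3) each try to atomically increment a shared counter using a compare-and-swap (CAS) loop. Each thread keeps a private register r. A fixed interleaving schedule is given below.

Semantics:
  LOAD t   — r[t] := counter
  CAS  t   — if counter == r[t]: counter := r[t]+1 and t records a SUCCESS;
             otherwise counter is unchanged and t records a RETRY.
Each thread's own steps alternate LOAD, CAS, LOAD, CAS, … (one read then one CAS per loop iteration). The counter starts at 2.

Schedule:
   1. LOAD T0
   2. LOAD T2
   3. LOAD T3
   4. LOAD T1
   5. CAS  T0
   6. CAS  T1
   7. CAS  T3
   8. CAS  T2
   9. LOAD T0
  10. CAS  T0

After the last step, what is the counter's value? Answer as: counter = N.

counter = 4

T0 LOAD — after: cnt=2, r=2 — load
T2 LOAD — after: cnt=2, r=2 — load
T3 LOAD — after: cnt=2, r=2 — load
T1 LOAD — after: cnt=2, r=2 — load
T0 CAS — after: cnt=3, r=2 — ok
T1 CAS — after: cnt=3, r=2 — retry
T3 CAS — after: cnt=3, r=2 — retry
T2 CAS — after: cnt=3, r=2 — retry
T0 LOAD — after: cnt=3, r=3 — load
T0 CAS — after: cnt=4, r=3 — ok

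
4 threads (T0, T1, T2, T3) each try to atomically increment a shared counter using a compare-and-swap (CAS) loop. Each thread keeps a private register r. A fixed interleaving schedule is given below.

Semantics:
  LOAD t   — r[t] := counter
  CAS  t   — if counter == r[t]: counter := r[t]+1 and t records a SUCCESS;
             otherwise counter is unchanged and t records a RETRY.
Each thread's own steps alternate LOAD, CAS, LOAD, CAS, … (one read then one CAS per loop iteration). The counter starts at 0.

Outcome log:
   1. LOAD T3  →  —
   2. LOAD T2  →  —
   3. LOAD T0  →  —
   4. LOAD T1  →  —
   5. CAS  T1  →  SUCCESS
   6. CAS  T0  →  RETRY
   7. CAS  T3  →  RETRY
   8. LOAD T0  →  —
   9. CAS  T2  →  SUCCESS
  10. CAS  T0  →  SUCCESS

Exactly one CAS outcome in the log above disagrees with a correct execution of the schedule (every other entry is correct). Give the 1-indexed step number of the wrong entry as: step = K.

step = 9

Reference trace:
   1) LOAD T3:  M=0  r_T3=0
   2) LOAD T2:  M=0  r_T2=0
   3) LOAD T0:  M=0  r_T0=0
   4) LOAD T1:  M=0  r_T1=0
   5) CAS  T1:  M=1  r_T1=0 ✓
   6) CAS  T0:  M=1  r_T0=0 ✗
   7) CAS  T3:  M=1  r_T3=0 ✗
   8) LOAD T0:  M=1  r_T0=1
   9) CAS  T2:  M=1  r_T2=0 ✗
  10) CAS  T0:  M=2  r_T0=1 ✓
Log disagrees first at step 9.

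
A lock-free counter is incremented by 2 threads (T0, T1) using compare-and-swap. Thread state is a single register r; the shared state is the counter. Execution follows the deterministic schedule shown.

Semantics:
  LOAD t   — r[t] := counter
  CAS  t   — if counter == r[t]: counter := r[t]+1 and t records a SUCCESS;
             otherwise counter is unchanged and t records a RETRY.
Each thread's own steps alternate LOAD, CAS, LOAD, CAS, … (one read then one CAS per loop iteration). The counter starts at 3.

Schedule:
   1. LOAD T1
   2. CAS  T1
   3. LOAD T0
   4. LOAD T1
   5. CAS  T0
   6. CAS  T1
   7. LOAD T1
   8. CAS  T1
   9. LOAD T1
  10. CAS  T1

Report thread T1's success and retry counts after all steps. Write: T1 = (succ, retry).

1. LOAD T1 → mem=3 r[T1]=3 [LOAD]
2. CAS T1 → mem=4 r[T1]=3 [OK]
3. LOAD T0 → mem=4 r[T0]=4 [LOAD]
4. LOAD T1 → mem=4 r[T1]=4 [LOAD]
5. CAS T0 → mem=5 r[T0]=4 [OK]
6. CAS T1 → mem=5 r[T1]=4 [RETRY]
7. LOAD T1 → mem=5 r[T1]=5 [LOAD]
8. CAS T1 → mem=6 r[T1]=5 [OK]
9. LOAD T1 → mem=6 r[T1]=6 [LOAD]
10. CAS T1 → mem=7 r[T1]=6 [OK]

T1 = (3, 1)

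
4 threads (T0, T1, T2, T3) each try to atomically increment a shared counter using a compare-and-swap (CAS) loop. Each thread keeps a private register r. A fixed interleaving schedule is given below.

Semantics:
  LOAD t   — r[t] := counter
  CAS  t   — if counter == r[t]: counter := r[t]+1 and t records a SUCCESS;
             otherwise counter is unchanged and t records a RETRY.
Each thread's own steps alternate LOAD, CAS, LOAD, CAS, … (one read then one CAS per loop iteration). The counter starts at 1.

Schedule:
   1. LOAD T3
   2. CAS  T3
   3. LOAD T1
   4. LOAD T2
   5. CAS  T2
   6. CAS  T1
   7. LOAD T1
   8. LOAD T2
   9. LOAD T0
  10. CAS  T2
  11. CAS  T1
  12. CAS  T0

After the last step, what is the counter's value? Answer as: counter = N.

#1 T3 reads 1
#2 T3 CAS(1→2) writes; counter now 2
#3 T1 reads 2
#4 T2 reads 2
#5 T2 CAS(2→3) writes; counter now 3
#6 T1 CAS(2→3) fails; counter now 3
#7 T1 reads 3
#8 T2 reads 3
#9 T0 reads 3
#10 T2 CAS(3→4) writes; counter now 4
#11 T1 CAS(3→4) fails; counter now 4
#12 T0 CAS(3→4) fails; counter now 4

counter = 4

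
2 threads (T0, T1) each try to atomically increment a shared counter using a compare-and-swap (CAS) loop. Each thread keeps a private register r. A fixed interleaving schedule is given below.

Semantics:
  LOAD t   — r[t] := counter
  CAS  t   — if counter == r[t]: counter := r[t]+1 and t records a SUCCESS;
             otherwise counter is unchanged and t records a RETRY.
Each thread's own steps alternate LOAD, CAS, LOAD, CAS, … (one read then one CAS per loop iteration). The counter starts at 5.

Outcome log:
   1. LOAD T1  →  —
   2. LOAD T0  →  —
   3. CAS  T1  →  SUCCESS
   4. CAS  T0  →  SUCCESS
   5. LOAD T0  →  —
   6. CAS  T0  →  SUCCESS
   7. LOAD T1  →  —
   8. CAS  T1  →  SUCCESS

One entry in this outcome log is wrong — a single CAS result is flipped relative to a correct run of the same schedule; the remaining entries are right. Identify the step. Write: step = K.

Correct run:
1. LOAD T1 → mem=5 r[T1]=5 [LOAD]
2. LOAD T0 → mem=5 r[T0]=5 [LOAD]
3. CAS T1 → mem=6 r[T1]=5 [OK]
4. CAS T0 → mem=6 r[T0]=5 [RETRY]
5. LOAD T0 → mem=6 r[T0]=6 [LOAD]
6. CAS T0 → mem=7 r[T0]=6 [OK]
7. LOAD T1 → mem=7 r[T1]=7 [LOAD]
8. CAS T1 → mem=8 r[T1]=7 [OK]
Mismatch at 4.

step = 4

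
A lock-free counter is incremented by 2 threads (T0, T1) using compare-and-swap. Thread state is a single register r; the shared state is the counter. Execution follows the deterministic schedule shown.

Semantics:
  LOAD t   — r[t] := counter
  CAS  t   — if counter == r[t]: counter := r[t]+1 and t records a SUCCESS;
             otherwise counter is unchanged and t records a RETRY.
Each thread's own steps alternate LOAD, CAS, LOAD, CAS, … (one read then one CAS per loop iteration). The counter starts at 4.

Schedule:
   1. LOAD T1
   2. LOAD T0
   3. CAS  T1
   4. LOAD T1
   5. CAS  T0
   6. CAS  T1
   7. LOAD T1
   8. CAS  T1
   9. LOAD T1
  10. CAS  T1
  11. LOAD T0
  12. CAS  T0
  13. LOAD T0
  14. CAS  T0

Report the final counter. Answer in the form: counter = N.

counter = 10

   1) LOAD T1:  M=4  r_T1=4
   2) LOAD T0:  M=4  r_T0=4
   3) CAS  T1:  M=5  r_T1=4 ✓
   4) LOAD T1:  M=5  r_T1=5
   5) CAS  T0:  M=5  r_T0=4 ✗
   6) CAS  T1:  M=6  r_T1=5 ✓
   7) LOAD T1:  M=6  r_T1=6
   8) CAS  T1:  M=7  r_T1=6 ✓
   9) LOAD T1:  M=7  r_T1=7
  10) CAS  T1:  M=8  r_T1=7 ✓
  11) LOAD T0:  M=8  r_T0=8
  12) CAS  T0:  M=9  r_T0=8 ✓
  13) LOAD T0:  M=9  r_T0=9
  14) CAS  T0:  M=10  r_T0=9 ✓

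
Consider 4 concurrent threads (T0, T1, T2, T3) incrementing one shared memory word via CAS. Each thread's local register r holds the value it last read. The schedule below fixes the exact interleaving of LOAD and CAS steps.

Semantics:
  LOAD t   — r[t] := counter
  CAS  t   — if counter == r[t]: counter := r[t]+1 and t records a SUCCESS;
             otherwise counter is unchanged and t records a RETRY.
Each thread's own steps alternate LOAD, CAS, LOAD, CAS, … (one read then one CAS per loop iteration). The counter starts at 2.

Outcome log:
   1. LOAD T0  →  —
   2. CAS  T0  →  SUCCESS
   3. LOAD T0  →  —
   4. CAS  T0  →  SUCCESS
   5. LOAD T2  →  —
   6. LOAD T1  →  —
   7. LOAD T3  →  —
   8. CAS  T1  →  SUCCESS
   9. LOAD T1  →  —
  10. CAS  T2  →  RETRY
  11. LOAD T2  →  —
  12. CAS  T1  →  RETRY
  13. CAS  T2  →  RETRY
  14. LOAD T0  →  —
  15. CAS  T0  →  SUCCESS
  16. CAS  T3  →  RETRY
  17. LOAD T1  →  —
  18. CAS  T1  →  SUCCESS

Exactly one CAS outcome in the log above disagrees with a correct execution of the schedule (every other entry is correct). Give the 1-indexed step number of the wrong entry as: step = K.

Re-executing:
   1) LOAD T0:  M=2  r_T0=2
   2) CAS  T0:  M=3  r_T0=2 ✓
   3) LOAD T0:  M=3  r_T0=3
   4) CAS  T0:  M=4  r_T0=3 ✓
   5) LOAD T2:  M=4  r_T2=4
   6) LOAD T1:  M=4  r_T1=4
   7) LOAD T3:  M=4  r_T3=4
   8) CAS  T1:  M=5  r_T1=4 ✓
   9) LOAD T1:  M=5  r_T1=5
  10) CAS  T2:  M=5  r_T2=4 ✗
  11) LOAD T2:  M=5  r_T2=5
  12) CAS  T1:  M=6  r_T1=5 ✓
  13) CAS  T2:  M=6  r_T2=5 ✗
  14) LOAD T0:  M=6  r_T0=6
  15) CAS  T0:  M=7  r_T0=6 ✓
  16) CAS  T3:  M=7  r_T3=4 ✗
  17) LOAD T1:  M=7  r_T1=7
  18) CAS  T1:  M=8  r_T1=7 ✓
Log disagrees first at step 12.

step = 12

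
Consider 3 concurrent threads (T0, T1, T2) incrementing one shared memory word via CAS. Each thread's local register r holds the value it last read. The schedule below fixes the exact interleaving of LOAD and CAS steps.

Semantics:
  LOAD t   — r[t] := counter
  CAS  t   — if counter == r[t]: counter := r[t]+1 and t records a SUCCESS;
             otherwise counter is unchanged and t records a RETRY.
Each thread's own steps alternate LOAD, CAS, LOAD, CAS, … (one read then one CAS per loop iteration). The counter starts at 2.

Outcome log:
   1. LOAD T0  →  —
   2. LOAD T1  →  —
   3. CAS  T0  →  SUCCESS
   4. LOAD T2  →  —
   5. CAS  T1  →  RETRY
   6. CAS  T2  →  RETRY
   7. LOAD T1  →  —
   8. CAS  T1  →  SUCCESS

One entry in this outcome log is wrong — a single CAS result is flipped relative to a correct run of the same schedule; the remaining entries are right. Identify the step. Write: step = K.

step = 6

Re-executing:
   1) LOAD T0:  M=2  r_T0=2
   2) LOAD T1:  M=2  r_T1=2
   3) CAS  T0:  M=3  r_T0=2 ✓
   4) LOAD T2:  M=3  r_T2=3
   5) CAS  T1:  M=3  r_T1=2 ✗
   6) CAS  T2:  M=4  r_T2=3 ✓
   7) LOAD T1:  M=4  r_T1=4
   8) CAS  T1:  M=5  r_T1=4 ✓
Log disagrees first at step 6.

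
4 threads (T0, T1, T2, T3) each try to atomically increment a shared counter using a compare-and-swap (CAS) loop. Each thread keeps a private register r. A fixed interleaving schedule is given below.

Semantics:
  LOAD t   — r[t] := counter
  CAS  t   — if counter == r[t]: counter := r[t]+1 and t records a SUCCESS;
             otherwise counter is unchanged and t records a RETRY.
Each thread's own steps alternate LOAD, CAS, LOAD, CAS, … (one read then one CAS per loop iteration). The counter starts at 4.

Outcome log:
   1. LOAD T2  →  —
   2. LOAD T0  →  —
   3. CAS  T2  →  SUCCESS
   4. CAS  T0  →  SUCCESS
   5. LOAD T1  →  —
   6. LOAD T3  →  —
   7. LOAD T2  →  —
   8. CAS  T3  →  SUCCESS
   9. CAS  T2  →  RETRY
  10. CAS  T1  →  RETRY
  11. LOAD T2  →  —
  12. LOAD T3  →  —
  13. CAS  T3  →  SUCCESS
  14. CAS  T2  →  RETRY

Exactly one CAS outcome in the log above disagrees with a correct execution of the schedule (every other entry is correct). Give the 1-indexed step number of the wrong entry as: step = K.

step = 4

Re-executing:
T2 LOAD — after: cnt=4, r=4 — load
T0 LOAD — after: cnt=4, r=4 — load
T2 CAS — after: cnt=5, r=4 — ok
T0 CAS — after: cnt=5, r=4 — retry
T1 LOAD — after: cnt=5, r=5 — load
T3 LOAD — after: cnt=5, r=5 — load
T2 LOAD — after: cnt=5, r=5 — load
T3 CAS — after: cnt=6, r=5 — ok
T2 CAS — after: cnt=6, r=5 — retry
T1 CAS — after: cnt=6, r=5 — retry
T2 LOAD — after: cnt=6, r=6 — load
T3 LOAD — after: cnt=6, r=6 — load
T3 CAS — after: cnt=7, r=6 — ok
T2 CAS — after: cnt=7, r=6 — retry
Mismatch at 4.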